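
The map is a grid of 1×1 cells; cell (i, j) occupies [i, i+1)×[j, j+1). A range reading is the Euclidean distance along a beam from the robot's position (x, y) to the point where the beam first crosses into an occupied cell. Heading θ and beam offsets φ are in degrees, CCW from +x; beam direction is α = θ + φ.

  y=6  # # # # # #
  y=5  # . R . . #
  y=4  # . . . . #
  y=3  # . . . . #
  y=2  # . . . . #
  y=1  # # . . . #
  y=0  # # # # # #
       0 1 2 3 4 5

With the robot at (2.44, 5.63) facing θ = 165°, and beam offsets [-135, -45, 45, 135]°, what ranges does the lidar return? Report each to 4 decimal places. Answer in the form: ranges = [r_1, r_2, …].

beam 1: φ=-135°, α=30°
  dir = (cos 30°, sin 30°) = (0.8660, 0.5000); from cell (2,5)
  next x-line at t=0.6466, next y-line at t=0.7400; Δt_x=1.1547, Δt_y=2.0000
    x: enter (3,5) at t=0.6466
    y: enter (3,6) at t=0.7400 ← occupied
  → r_1 = 0.7400
beam 2: φ=-45°, α=120°
  dir = (cos 120°, sin 120°) = (-0.5000, 0.8660); from cell (2,5)
  next x-line at t=0.8800, next y-line at t=0.4272; Δt_x=2.0000, Δt_y=1.1547
    y: enter (2,6) at t=0.4272 ← occupied
  → r_2 = 0.4272
beam 3: φ=45°, α=210°
  dir = (cos 210°, sin 210°) = (-0.8660, -0.5000); from cell (2,5)
  next x-line at t=0.5081, next y-line at t=1.2600; Δt_x=1.1547, Δt_y=2.0000
    x: enter (1,5) at t=0.5081
    y: enter (1,4) at t=1.2600
    x: enter (0,4) at t=1.6628 ← occupied
  → r_3 = 1.6628
beam 4: φ=135°, α=300°
  dir = (cos 300°, sin 300°) = (0.5000, -0.8660); from cell (2,5)
  next x-line at t=1.1200, next y-line at t=0.7275; Δt_x=2.0000, Δt_y=1.1547
    y: enter (2,4) at t=0.7275
    x: enter (3,4) at t=1.1200
    y: enter (3,3) at t=1.8822
    y: enter (3,2) at t=3.0369
    x: enter (4,2) at t=3.1200
    y: enter (4,1) at t=4.1916
    x: enter (5,1) at t=5.1200 ← occupied
  → r_4 = 5.1200

ranges = [0.7400, 0.4272, 1.6628, 5.1200]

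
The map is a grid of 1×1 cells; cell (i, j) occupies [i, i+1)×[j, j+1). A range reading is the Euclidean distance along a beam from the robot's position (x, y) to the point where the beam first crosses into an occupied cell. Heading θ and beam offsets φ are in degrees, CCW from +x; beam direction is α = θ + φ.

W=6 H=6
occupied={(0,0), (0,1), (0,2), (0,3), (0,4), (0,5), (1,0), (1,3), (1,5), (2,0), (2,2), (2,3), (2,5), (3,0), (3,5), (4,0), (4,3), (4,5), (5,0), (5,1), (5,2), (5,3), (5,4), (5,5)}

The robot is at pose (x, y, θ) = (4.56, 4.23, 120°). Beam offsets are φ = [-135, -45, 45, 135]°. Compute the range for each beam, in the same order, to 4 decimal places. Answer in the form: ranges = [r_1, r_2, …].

ranges = [0.4555, 0.7972, 2.9751, 0.2381]

beam 1: φ=-135°, α=345°
  d=(0.9659,-0.2588)  start (4,4)  tX=0.4555 tY=0.8887  stride 1/|dx|=1.0353 1/|dy|=3.8637
    cross x-line → (5,4), t=0.4555 (wall)
  → r_1 = 0.4555
beam 2: φ=-45°, α=75°
  d=(0.2588,0.9659)  start (4,4)  tX=1.7000 tY=0.7972  stride 1/|dx|=3.8637 1/|dy|=1.0353
    cross y-line → (4,5), t=0.7972 (wall)
  → r_2 = 0.7972
beam 3: φ=45°, α=165°
  d=(-0.9659,0.2588)  start (4,4)  tX=0.5798 tY=2.9751  stride 1/|dx|=1.0353 1/|dy|=3.8637
    cross x-line → (3,4), t=0.5798
    cross x-line → (2,4), t=1.6150
    cross x-line → (1,4), t=2.6503
    cross y-line → (1,5), t=2.9751 (wall)
  → r_3 = 2.9751
beam 4: φ=135°, α=255°
  d=(-0.2588,-0.9659)  start (4,4)  tX=2.1637 tY=0.2381  stride 1/|dx|=3.8637 1/|dy|=1.0353
    cross y-line → (4,3), t=0.2381 (wall)
  → r_4 = 0.2381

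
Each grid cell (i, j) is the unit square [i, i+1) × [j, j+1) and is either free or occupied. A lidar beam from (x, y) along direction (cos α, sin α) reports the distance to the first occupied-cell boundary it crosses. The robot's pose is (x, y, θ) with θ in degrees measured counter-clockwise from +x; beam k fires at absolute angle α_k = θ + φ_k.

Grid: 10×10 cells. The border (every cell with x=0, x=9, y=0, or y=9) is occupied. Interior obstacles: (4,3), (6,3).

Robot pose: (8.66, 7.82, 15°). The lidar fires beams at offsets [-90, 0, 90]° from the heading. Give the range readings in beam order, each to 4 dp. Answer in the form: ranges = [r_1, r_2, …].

beam 1: φ=-90°, α=285°
  direction (0.2588, -0.9659); cell (8,7); t to first gridline: x 1.3137, y 0.8489 (then +3.8637 / +1.0353)
    (8,6) via y @ 0.8489
    (9,6) via x @ 1.3137  # hit
  → r_1 = 1.3137
beam 2: φ=0°, α=15°
  direction (0.9659, 0.2588); cell (8,7); t to first gridline: x 0.3520, y 0.6955 (then +1.0353 / +3.8637)
    (9,7) via x @ 0.3520  # hit
  → r_2 = 0.3520
beam 3: φ=90°, α=105°
  direction (-0.2588, 0.9659); cell (8,7); t to first gridline: x 2.5500, y 0.1863 (then +3.8637 / +1.0353)
    (8,8) via y @ 0.1863
    (8,9) via y @ 1.2216  # hit
  → r_3 = 1.2216

ranges = [1.3137, 0.3520, 1.2216]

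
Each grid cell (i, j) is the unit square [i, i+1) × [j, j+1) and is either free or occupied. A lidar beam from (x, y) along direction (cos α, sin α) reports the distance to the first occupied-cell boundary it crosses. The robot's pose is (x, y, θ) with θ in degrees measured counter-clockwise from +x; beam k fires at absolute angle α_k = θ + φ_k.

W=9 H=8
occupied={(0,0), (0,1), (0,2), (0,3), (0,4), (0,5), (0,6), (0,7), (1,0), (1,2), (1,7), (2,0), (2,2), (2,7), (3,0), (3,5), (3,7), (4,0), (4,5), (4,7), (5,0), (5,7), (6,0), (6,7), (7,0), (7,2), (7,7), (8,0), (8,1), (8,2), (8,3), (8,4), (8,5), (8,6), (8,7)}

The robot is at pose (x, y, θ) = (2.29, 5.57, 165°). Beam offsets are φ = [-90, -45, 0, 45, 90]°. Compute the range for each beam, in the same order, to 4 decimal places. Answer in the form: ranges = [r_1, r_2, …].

beam 1: φ=-90°, α=75°
  d=(0.2588,0.9659)  start (2,5)  tX=2.7432 tY=0.4452  stride 1/|dx|=3.8637 1/|dy|=1.0353
    cross y-line → (2,6), t=0.4452
    cross y-line → (2,7), t=1.4804 (wall)
  → r_1 = 1.4804
beam 2: φ=-45°, α=120°
  d=(-0.5000,0.8660)  start (2,5)  tX=0.5800 tY=0.4965  stride 1/|dx|=2.0000 1/|dy|=1.1547
    cross y-line → (2,6), t=0.4965
    cross x-line → (1,6), t=0.5800
    cross y-line → (1,7), t=1.6512 (wall)
  → r_2 = 1.6512
beam 3: φ=0°, α=165°
  d=(-0.9659,0.2588)  start (2,5)  tX=0.3002 tY=1.6614  stride 1/|dx|=1.0353 1/|dy|=3.8637
    cross x-line → (1,5), t=0.3002
    cross x-line → (0,5), t=1.3355 (wall)
  → r_3 = 1.3355
beam 4: φ=45°, α=210°
  d=(-0.8660,-0.5000)  start (2,5)  tX=0.3349 tY=1.1400  stride 1/|dx|=1.1547 1/|dy|=2.0000
    cross x-line → (1,5), t=0.3349
    cross y-line → (1,4), t=1.1400
    cross x-line → (0,4), t=1.4896 (wall)
  → r_4 = 1.4896
beam 5: φ=90°, α=255°
  d=(-0.2588,-0.9659)  start (2,5)  tX=1.1205 tY=0.5901  stride 1/|dx|=3.8637 1/|dy|=1.0353
    cross y-line → (2,4), t=0.5901
    cross x-line → (1,4), t=1.1205
    cross y-line → (1,3), t=1.6254
    cross y-line → (1,2), t=2.6607 (wall)
  → r_5 = 2.6607

ranges = [1.4804, 1.6512, 1.3355, 1.4896, 2.6607]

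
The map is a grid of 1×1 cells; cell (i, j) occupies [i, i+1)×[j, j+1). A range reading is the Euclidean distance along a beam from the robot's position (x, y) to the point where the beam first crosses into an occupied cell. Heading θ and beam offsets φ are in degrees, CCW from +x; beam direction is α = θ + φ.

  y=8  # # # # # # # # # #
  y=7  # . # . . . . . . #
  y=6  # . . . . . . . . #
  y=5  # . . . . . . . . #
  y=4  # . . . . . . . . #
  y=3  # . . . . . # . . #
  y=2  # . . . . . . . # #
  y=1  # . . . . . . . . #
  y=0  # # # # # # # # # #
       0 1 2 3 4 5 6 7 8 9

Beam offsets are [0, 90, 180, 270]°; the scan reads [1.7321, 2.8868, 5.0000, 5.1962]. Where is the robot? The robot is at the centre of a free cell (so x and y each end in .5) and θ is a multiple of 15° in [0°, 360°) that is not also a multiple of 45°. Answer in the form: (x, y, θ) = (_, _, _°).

Enumerate (i+0.5, j+0.5, θ) over the 53 free cells and 16 admissible headings. For each, cast all 4 beams and compare to the given ranges.
  (3.5, 1.5, 195°): beam 1 = 1.9319 ≠ 1.7321 ✗
  (5.5, 7.5, 195°): beam 1 = 4.6587 ≠ 1.7321 ✗
  (5.5, 5.5, 75°): beam 1 = 2.5882 ≠ 1.7321 ✗
  (3.5, 1.5, 210°): beam 1 = 1.0000 ≠ 1.7321 ✗
  (3.5, 5.5, 300°): beam 1 = 5.1962 ≠ 1.7321 ✗
  …
  (2.5, 3.5, 150°): r_1=1.7321, r_2=2.8868, r_3=5.0000, r_4=5.1962 — all match ✓
Only this pose fits every beam.

(x, y, θ) = (2.5, 3.5, 150°)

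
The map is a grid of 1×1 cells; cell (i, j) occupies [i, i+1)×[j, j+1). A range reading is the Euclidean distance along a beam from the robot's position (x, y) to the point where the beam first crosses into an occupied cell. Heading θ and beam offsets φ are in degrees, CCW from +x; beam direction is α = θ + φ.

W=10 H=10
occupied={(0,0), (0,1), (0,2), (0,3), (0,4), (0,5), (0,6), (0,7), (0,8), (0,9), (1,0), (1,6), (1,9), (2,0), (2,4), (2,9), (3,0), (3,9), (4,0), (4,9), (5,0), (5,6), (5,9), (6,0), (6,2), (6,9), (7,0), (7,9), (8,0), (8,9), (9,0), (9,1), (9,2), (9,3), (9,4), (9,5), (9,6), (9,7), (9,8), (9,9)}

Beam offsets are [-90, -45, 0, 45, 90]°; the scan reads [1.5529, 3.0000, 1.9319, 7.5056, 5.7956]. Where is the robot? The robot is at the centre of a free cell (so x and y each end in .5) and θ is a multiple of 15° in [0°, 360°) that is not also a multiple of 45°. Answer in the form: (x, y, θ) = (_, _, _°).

(x, y, θ) = (7.5, 7.5, 195°)

Enumerate (i+0.5, j+0.5, θ) over the 60 free cells and 16 admissible headings. For each, cast all 5 beams and compare to the given ranges.
  (8.5, 4.5, 15°): beam 1 = 1.9319 ≠ 1.5529 ✗
  (5.5, 2.5, 330°): beam 1 = 1.7321 ≠ 1.5529 ✗
  (3.5, 4.5, 165°): beam 1 = 4.6587 ≠ 1.5529 ✗
  …
  (7.5, 7.5, 195°): r_1=1.5529, r_2=3.0000, r_3=1.9319, r_4=7.5056, r_5=5.7956 — all match ✓
Unique over the lattice → pose = (7.5, 7.5, 195°).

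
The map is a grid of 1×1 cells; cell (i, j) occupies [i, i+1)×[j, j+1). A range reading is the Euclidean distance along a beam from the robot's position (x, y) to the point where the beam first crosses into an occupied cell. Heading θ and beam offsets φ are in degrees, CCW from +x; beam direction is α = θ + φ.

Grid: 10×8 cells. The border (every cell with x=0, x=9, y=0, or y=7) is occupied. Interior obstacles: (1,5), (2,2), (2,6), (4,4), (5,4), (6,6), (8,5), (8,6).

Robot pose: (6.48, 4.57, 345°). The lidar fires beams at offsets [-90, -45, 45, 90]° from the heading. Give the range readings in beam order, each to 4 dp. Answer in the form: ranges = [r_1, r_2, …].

beam 1: φ=-90°, α=255°
  d=(-0.2588,-0.9659)  start (6,4)  tX=1.8546 tY=0.5901  stride 1/|dx|=3.8637 1/|dy|=1.0353
    cross y-line → (6,3), t=0.5901
    cross y-line → (6,2), t=1.6254
    cross x-line → (5,2), t=1.8546
    cross y-line → (5,1), t=2.6607
    cross y-line → (5,0), t=3.6959 (wall)
  → r_1 = 3.6959
beam 2: φ=-45°, α=300°
  d=(0.5000,-0.8660)  start (6,4)  tX=1.0400 tY=0.6582  stride 1/|dx|=2.0000 1/|dy|=1.1547
    cross y-line → (6,3), t=0.6582
    cross x-line → (7,3), t=1.0400
    cross y-line → (7,2), t=1.8129
    cross y-line → (7,1), t=2.9676
    cross x-line → (8,1), t=3.0400
    cross y-line → (8,0), t=4.1223 (wall)
  → r_2 = 4.1223
beam 3: φ=45°, α=30°
  d=(0.8660,0.5000)  start (6,4)  tX=0.6004 tY=0.8600  stride 1/|dx|=1.1547 1/|dy|=2.0000
    cross x-line → (7,4), t=0.6004
    cross y-line → (7,5), t=0.8600
    cross x-line → (8,5), t=1.7551 (wall)
  → r_3 = 1.7551
beam 4: φ=90°, α=75°
  d=(0.2588,0.9659)  start (6,4)  tX=2.0091 tY=0.4452  stride 1/|dx|=3.8637 1/|dy|=1.0353
    cross y-line → (6,5), t=0.4452
    cross y-line → (6,6), t=1.4804 (wall)
  → r_4 = 1.4804

ranges = [3.6959, 4.1223, 1.7551, 1.4804]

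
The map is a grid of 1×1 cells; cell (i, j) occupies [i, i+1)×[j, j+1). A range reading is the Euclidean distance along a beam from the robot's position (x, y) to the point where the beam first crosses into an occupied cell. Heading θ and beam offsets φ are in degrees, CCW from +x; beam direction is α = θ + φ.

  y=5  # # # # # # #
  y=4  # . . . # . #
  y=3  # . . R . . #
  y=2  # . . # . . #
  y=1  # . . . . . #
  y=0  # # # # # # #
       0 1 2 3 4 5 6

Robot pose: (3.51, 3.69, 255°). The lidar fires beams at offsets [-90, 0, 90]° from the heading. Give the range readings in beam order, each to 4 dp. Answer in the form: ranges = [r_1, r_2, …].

beam 1: φ=-90°, α=165°
  cosα=-0.9659 sinα=0.2588 | (3,3) | tMaxX 0.5280 tMaxY 1.1977 | tΔX 1.0353 tΔY 3.8637
    t=0.5280 [x] (2,3)
    t=1.1977 [y] (2,4)
    t=1.5633 [x] (1,4)
    t=2.5985 [x] (0,4) — stop
  → r_1 = 2.5985
beam 2: φ=0°, α=255°
  cosα=-0.2588 sinα=-0.9659 | (3,3) | tMaxX 1.9705 tMaxY 0.7143 | tΔX 3.8637 tΔY 1.0353
    t=0.7143 [y] (3,2) — stop
  → r_2 = 0.7143
beam 3: φ=90°, α=345°
  cosα=0.9659 sinα=-0.2588 | (3,3) | tMaxX 0.5073 tMaxY 2.6660 | tΔX 1.0353 tΔY 3.8637
    t=0.5073 [x] (4,3)
    t=1.5426 [x] (5,3)
    t=2.5778 [x] (6,3) — stop
  → r_3 = 2.5778

ranges = [2.5985, 0.7143, 2.5778]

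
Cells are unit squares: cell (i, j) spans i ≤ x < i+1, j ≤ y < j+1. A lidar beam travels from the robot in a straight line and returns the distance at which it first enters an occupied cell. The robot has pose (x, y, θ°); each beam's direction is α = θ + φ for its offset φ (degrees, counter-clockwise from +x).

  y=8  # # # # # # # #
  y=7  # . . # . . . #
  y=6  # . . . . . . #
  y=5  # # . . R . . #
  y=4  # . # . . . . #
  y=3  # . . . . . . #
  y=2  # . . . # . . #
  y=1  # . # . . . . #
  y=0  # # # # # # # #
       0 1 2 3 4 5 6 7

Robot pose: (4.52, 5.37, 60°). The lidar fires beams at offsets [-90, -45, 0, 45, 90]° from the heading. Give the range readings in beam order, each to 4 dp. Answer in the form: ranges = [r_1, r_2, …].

beam 1: φ=-90°, α=330°
  dir = (cos 330°, sin 330°) = (0.8660, -0.5000); from cell (4,5)
  next x-line at t=0.5543, next y-line at t=0.7400; Δt_x=1.1547, Δt_y=2.0000
    x: enter (5,5) at t=0.5543
    y: enter (5,4) at t=0.7400
    x: enter (6,4) at t=1.7090
    y: enter (6,3) at t=2.7400
    x: enter (7,3) at t=2.8637 ← occupied
  → r_1 = 2.8637
beam 2: φ=-45°, α=15°
  dir = (cos 15°, sin 15°) = (0.9659, 0.2588); from cell (4,5)
  next x-line at t=0.4969, next y-line at t=2.4341; Δt_x=1.0353, Δt_y=3.8637
    x: enter (5,5) at t=0.4969
    x: enter (6,5) at t=1.5322
    y: enter (6,6) at t=2.4341
    x: enter (7,6) at t=2.5675 ← occupied
  → r_2 = 2.5675
beam 3: φ=0°, α=60°
  dir = (cos 60°, sin 60°) = (0.5000, 0.8660); from cell (4,5)
  next x-line at t=0.9600, next y-line at t=0.7275; Δt_x=2.0000, Δt_y=1.1547
    y: enter (4,6) at t=0.7275
    x: enter (5,6) at t=0.9600
    y: enter (5,7) at t=1.8822
    x: enter (6,7) at t=2.9600
    y: enter (6,8) at t=3.0369 ← occupied
  → r_3 = 3.0369
beam 4: φ=45°, α=105°
  dir = (cos 105°, sin 105°) = (-0.2588, 0.9659); from cell (4,5)
  next x-line at t=2.0091, next y-line at t=0.6522; Δt_x=3.8637, Δt_y=1.0353
    y: enter (4,6) at t=0.6522
    y: enter (4,7) at t=1.6875
    x: enter (3,7) at t=2.0091 ← occupied
  → r_4 = 2.0091
beam 5: φ=90°, α=150°
  dir = (cos 150°, sin 150°) = (-0.8660, 0.5000); from cell (4,5)
  next x-line at t=0.6004, next y-line at t=1.2600; Δt_x=1.1547, Δt_y=2.0000
    x: enter (3,5) at t=0.6004
    y: enter (3,6) at t=1.2600
    x: enter (2,6) at t=1.7551
    x: enter (1,6) at t=2.9098
    y: enter (1,7) at t=3.2600
    x: enter (0,7) at t=4.0645 ← occupied
  → r_5 = 4.0645

ranges = [2.8637, 2.5675, 3.0369, 2.0091, 4.0645]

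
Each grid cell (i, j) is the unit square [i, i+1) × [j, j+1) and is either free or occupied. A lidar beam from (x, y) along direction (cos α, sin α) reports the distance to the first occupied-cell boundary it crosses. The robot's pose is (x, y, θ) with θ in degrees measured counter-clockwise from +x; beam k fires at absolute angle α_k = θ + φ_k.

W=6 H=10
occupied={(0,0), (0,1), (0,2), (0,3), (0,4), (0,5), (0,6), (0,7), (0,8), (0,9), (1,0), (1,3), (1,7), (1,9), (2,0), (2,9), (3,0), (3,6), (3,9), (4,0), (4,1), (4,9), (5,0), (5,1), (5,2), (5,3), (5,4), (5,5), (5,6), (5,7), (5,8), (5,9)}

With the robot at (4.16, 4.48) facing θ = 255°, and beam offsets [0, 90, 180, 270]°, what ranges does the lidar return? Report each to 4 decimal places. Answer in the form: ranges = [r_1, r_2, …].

beam 1: φ=0°, α=255°
  cosα=-0.2588 sinα=-0.9659 | (4,4) | tMaxX 0.6182 tMaxY 0.4969 | tΔX 3.8637 tΔY 1.0353
    t=0.4969 [y] (4,3)
    t=0.6182 [x] (3,3)
    t=1.5322 [y] (3,2)
    t=2.5675 [y] (3,1)
    t=3.6028 [y] (3,0) — stop
  → r_1 = 3.6028
beam 2: φ=90°, α=345°
  cosα=0.9659 sinα=-0.2588 | (4,4) | tMaxX 0.8696 tMaxY 1.8546 | tΔX 1.0353 tΔY 3.8637
    t=0.8696 [x] (5,4) — stop
  → r_2 = 0.8696
beam 3: φ=180°, α=75°
  cosα=0.2588 sinα=0.9659 | (4,4) | tMaxX 3.2455 tMaxY 0.5383 | tΔX 3.8637 tΔY 1.0353
    t=0.5383 [y] (4,5)
    t=1.5736 [y] (4,6)
    t=2.6089 [y] (4,7)
    t=3.2455 [x] (5,7) — stop
  → r_3 = 3.2455
beam 4: φ=270°, α=165°
  cosα=-0.9659 sinα=0.2588 | (4,4) | tMaxX 0.1656 tMaxY 2.0091 | tΔX 1.0353 tΔY 3.8637
    t=0.1656 [x] (3,4)
    t=1.2009 [x] (2,4)
    t=2.0091 [y] (2,5)
    t=2.2362 [x] (1,5)
    t=3.2715 [x] (0,5) — stop
  → r_4 = 3.2715

ranges = [3.6028, 0.8696, 3.2455, 3.2715]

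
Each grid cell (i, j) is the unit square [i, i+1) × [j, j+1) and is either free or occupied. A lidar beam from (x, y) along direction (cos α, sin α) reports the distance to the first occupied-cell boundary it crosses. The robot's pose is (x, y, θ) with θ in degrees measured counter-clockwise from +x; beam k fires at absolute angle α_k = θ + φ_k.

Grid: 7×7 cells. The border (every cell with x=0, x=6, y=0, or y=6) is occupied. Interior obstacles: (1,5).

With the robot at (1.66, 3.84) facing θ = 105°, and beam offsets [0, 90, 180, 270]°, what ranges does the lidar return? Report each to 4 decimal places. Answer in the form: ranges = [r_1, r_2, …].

ranges = [1.2009, 0.6833, 2.9402, 4.4931]

beam 1: φ=0°, α=105°
  dir = (cos 105°, sin 105°) = (-0.2588, 0.9659); from cell (1,3)
  next x-line at t=2.5500, next y-line at t=0.1656; Δt_x=3.8637, Δt_y=1.0353
    y: enter (1,4) at t=0.1656
    y: enter (1,5) at t=1.2009 ← occupied
  → r_1 = 1.2009
beam 2: φ=90°, α=195°
  dir = (cos 195°, sin 195°) = (-0.9659, -0.2588); from cell (1,3)
  next x-line at t=0.6833, next y-line at t=3.2455; Δt_x=1.0353, Δt_y=3.8637
    x: enter (0,3) at t=0.6833 ← occupied
  → r_2 = 0.6833
beam 3: φ=180°, α=285°
  dir = (cos 285°, sin 285°) = (0.2588, -0.9659); from cell (1,3)
  next x-line at t=1.3137, next y-line at t=0.8696; Δt_x=3.8637, Δt_y=1.0353
    y: enter (1,2) at t=0.8696
    x: enter (2,2) at t=1.3137
    y: enter (2,1) at t=1.9049
    y: enter (2,0) at t=2.9402 ← occupied
  → r_3 = 2.9402
beam 4: φ=270°, α=15°
  dir = (cos 15°, sin 15°) = (0.9659, 0.2588); from cell (1,3)
  next x-line at t=0.3520, next y-line at t=0.6182; Δt_x=1.0353, Δt_y=3.8637
    x: enter (2,3) at t=0.3520
    y: enter (2,4) at t=0.6182
    x: enter (3,4) at t=1.3873
    x: enter (4,4) at t=2.4225
    x: enter (5,4) at t=3.4578
    y: enter (5,5) at t=4.4819
    x: enter (6,5) at t=4.4931 ← occupied
  → r_4 = 4.4931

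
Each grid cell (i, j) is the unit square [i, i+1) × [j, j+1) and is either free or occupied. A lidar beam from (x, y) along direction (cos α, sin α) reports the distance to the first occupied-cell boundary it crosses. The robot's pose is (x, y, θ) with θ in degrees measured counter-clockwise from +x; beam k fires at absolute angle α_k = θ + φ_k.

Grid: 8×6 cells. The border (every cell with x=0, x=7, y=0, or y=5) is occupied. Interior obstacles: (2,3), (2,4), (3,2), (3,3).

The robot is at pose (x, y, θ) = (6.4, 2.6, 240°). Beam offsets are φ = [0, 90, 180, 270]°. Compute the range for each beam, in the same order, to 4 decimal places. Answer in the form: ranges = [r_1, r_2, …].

ranges = [1.8475, 0.6928, 1.2000, 2.7713]

beam 1: φ=0°, α=240°
  cosα=-0.5000 sinα=-0.8660 | (6,2) | tMaxX 0.8000 tMaxY 0.6928 | tΔX 2.0000 tΔY 1.1547
    t=0.6928 [y] (6,1)
    t=0.8000 [x] (5,1)
    t=1.8475 [y] (5,0) — stop
  → r_1 = 1.8475
beam 2: φ=90°, α=330°
  cosα=0.8660 sinα=-0.5000 | (6,2) | tMaxX 0.6928 tMaxY 1.2000 | tΔX 1.1547 tΔY 2.0000
    t=0.6928 [x] (7,2) — stop
  → r_2 = 0.6928
beam 3: φ=180°, α=60°
  cosα=0.5000 sinα=0.8660 | (6,2) | tMaxX 1.2000 tMaxY 0.4619 | tΔX 2.0000 tΔY 1.1547
    t=0.4619 [y] (6,3)
    t=1.2000 [x] (7,3) — stop
  → r_3 = 1.2000
beam 4: φ=270°, α=150°
  cosα=-0.8660 sinα=0.5000 | (6,2) | tMaxX 0.4619 tMaxY 0.8000 | tΔX 1.1547 tΔY 2.0000
    t=0.4619 [x] (5,2)
    t=0.8000 [y] (5,3)
    t=1.6166 [x] (4,3)
    t=2.7713 [x] (3,3) — stop
  → r_4 = 2.7713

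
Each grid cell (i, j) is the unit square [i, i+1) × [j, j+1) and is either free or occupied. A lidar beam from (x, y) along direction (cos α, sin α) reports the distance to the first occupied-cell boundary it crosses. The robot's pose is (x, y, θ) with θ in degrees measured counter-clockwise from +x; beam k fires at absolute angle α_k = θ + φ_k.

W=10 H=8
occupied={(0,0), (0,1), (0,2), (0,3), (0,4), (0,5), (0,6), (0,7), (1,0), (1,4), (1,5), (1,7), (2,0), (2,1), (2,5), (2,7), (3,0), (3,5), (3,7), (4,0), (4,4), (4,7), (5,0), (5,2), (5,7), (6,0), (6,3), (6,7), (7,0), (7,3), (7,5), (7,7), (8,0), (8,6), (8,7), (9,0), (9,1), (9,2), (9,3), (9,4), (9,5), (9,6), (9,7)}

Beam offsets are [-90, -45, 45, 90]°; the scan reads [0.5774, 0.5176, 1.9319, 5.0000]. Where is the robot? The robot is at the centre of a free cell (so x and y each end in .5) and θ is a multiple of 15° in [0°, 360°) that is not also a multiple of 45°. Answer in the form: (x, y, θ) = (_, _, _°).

(x, y, θ) = (1.5, 3.5, 240°)

The pose lattice has 37·16 = 592 candidates. Test each by forward raycasting.
  (6.5, 6.5, 210°): beam 2 = 1.9319 ≠ 0.5176 ✗
  (3.5, 3.5, 60°): beam 1 = 1.7321 ≠ 0.5774 ✗
  (8.5, 1.5, 105°): beam 1 = 0.5176 ≠ 0.5774 ✗
  (7.5, 4.5, 105°): beam 1 = 1.5529 ≠ 0.5774 ✗
  …
  (1.5, 3.5, 240°): r_1=0.5774, r_2=0.5176, r_3=1.9319, r_4=5.0000 — all match ✓
Only this pose fits every beam.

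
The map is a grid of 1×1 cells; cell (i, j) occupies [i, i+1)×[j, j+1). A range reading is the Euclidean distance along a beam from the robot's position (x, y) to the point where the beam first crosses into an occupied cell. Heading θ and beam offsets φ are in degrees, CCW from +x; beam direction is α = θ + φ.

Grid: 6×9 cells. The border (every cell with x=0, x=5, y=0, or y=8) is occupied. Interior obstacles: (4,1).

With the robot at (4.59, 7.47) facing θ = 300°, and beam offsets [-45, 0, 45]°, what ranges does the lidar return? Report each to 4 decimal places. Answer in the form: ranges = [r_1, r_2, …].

ranges = [6.6982, 0.8200, 0.4245]

beam 1: φ=-45°, α=255°
  d=(-0.2588,-0.9659)  start (4,7)  tX=2.2796 tY=0.4866  stride 1/|dx|=3.8637 1/|dy|=1.0353
    cross y-line → (4,6), t=0.4866
    cross y-line → (4,5), t=1.5219
    cross x-line → (3,5), t=2.2796
    cross y-line → (3,4), t=2.5571
    cross y-line → (3,3), t=3.5924
    cross y-line → (3,2), t=4.6277
    cross y-line → (3,1), t=5.6630
    cross x-line → (2,1), t=6.1433
    cross y-line → (2,0), t=6.6982 (wall)
  → r_1 = 6.6982
beam 2: φ=0°, α=300°
  d=(0.5000,-0.8660)  start (4,7)  tX=0.8200 tY=0.5427  stride 1/|dx|=2.0000 1/|dy|=1.1547
    cross y-line → (4,6), t=0.5427
    cross x-line → (5,6), t=0.8200 (wall)
  → r_2 = 0.8200
beam 3: φ=45°, α=345°
  d=(0.9659,-0.2588)  start (4,7)  tX=0.4245 tY=1.8159  stride 1/|dx|=1.0353 1/|dy|=3.8637
    cross x-line → (5,7), t=0.4245 (wall)
  → r_3 = 0.4245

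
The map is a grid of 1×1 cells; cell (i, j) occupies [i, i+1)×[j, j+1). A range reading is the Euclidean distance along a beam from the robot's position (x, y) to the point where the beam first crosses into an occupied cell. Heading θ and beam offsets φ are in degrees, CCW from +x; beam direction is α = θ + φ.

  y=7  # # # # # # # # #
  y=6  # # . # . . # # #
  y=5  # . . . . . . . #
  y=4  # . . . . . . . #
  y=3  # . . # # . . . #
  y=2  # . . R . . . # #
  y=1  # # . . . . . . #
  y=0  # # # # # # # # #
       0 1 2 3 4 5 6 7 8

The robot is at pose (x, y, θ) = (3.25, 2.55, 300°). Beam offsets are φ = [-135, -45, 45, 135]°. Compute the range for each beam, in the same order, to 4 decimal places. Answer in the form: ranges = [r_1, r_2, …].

ranges = [2.3294, 1.6047, 4.9176, 0.4659]

beam 1: φ=-135°, α=165°
  direction (-0.9659, 0.2588); cell (3,2); t to first gridline: x 0.2588, y 1.7387 (then +1.0353 / +3.8637)
    (2,2) via x @ 0.2588
    (1,2) via x @ 1.2941
    (1,3) via y @ 1.7387
    (0,3) via x @ 2.3294  # hit
  → r_1 = 2.3294
beam 2: φ=-45°, α=255°
  direction (-0.2588, -0.9659); cell (3,2); t to first gridline: x 0.9659, y 0.5694 (then +3.8637 / +1.0353)
    (3,1) via y @ 0.5694
    (2,1) via x @ 0.9659
    (2,0) via y @ 1.6047  # hit
  → r_2 = 1.6047
beam 3: φ=45°, α=345°
  direction (0.9659, -0.2588); cell (3,2); t to first gridline: x 0.7765, y 2.1250 (then +1.0353 / +3.8637)
    (4,2) via x @ 0.7765
    (5,2) via x @ 1.8117
    (5,1) via y @ 2.1250
    (6,1) via x @ 2.8470
    (7,1) via x @ 3.8823
    (8,1) via x @ 4.9176  # hit
  → r_3 = 4.9176
beam 4: φ=135°, α=75°
  direction (0.2588, 0.9659); cell (3,2); t to first gridline: x 2.8978, y 0.4659 (then +3.8637 / +1.0353)
    (3,3) via y @ 0.4659  # hit
  → r_4 = 0.4659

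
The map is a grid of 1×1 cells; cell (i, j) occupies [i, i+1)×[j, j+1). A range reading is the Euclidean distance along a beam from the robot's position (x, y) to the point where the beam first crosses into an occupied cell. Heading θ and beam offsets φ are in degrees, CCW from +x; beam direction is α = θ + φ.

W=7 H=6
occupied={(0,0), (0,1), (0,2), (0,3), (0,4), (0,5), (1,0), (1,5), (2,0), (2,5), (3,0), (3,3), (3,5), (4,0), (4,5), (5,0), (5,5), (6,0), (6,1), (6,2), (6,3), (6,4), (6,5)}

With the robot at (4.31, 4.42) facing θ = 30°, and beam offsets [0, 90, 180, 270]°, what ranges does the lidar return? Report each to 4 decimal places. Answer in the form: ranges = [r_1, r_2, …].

beam 1: φ=0°, α=30°
  direction (0.8660, 0.5000); cell (4,4); t to first gridline: x 0.7967, y 1.1600 (then +1.1547 / +2.0000)
    (5,4) via x @ 0.7967
    (5,5) via y @ 1.1600  # hit
  → r_1 = 1.1600
beam 2: φ=90°, α=120°
  direction (-0.5000, 0.8660); cell (4,4); t to first gridline: x 0.6200, y 0.6697 (then +2.0000 / +1.1547)
    (3,4) via x @ 0.6200
    (3,5) via y @ 0.6697  # hit
  → r_2 = 0.6697
beam 3: φ=180°, α=210°
  direction (-0.8660, -0.5000); cell (4,4); t to first gridline: x 0.3580, y 0.8400 (then +1.1547 / +2.0000)
    (3,4) via x @ 0.3580
    (3,3) via y @ 0.8400  # hit
  → r_3 = 0.8400
beam 4: φ=270°, α=300°
  direction (0.5000, -0.8660); cell (4,4); t to first gridline: x 1.3800, y 0.4850 (then +2.0000 / +1.1547)
    (4,3) via y @ 0.4850
    (5,3) via x @ 1.3800
    (5,2) via y @ 1.6397
    (5,1) via y @ 2.7944
    (6,1) via x @ 3.3800  # hit
  → r_4 = 3.3800

ranges = [1.1600, 0.6697, 0.8400, 3.3800]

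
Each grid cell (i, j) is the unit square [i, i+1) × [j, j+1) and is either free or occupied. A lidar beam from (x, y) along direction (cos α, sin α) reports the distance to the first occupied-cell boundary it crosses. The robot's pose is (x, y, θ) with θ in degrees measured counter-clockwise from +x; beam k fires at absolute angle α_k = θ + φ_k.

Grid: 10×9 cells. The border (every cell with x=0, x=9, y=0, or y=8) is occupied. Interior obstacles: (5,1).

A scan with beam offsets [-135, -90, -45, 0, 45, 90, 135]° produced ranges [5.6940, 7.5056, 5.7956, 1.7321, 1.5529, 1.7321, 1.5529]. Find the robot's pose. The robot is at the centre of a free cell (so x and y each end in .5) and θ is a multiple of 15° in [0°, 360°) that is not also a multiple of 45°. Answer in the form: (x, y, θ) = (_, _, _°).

(x, y, θ) = (2.5, 6.5, 60°)

Enumerate (i+0.5, j+0.5, θ) over the 55 free cells and 16 admissible headings. For each, cast all 7 beams and compare to the given ranges.
  (8.5, 7.5, 330°): beam 1 = 7.7646 ≠ 5.6940 ✗
  (3.5, 6.5, 300°): beam 1 = 2.5882 ≠ 5.6940 ✗
  (3.5, 1.5, 240°): beam 1 = 6.7293 ≠ 5.6940 ✗
  …
  (2.5, 6.5, 60°): r_1=5.6940, r_2=7.5056, r_3=5.7956, r_4=1.7321, r_5=1.5529, r_6=1.7321, r_7=1.5529 — all match ✓
Only this pose fits every beam.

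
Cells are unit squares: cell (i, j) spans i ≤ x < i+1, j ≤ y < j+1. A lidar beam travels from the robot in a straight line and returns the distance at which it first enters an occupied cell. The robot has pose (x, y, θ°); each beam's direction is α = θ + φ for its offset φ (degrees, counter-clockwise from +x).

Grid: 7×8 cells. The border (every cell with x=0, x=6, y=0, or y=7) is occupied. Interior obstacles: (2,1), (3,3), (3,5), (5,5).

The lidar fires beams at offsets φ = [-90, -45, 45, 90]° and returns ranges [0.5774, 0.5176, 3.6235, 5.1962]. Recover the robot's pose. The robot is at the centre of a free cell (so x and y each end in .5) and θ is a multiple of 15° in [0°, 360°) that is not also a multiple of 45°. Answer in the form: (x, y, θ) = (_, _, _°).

Candidates: 26 free-cell centres × 16 headings = 416 poses. Raycast each; keep the one whose scan matches to 4 dp.
  (4.5, 1.5, 210°): beam 1 = 1.7321 ≠ 0.5774 ✗
  (3.5, 6.5, 165°): beam 1 = 0.5176 ≠ 0.5774 ✗
  (2.5, 4.5, 330°): beam 1 = 3.0000 ≠ 0.5774 ✗
  …
  (1.5, 5.5, 240°): r_1=0.5774, r_2=0.5176, r_3=3.6235, r_4=5.1962 — all match ✓
Unique over the lattice → pose = (1.5, 5.5, 240°).

(x, y, θ) = (1.5, 5.5, 240°)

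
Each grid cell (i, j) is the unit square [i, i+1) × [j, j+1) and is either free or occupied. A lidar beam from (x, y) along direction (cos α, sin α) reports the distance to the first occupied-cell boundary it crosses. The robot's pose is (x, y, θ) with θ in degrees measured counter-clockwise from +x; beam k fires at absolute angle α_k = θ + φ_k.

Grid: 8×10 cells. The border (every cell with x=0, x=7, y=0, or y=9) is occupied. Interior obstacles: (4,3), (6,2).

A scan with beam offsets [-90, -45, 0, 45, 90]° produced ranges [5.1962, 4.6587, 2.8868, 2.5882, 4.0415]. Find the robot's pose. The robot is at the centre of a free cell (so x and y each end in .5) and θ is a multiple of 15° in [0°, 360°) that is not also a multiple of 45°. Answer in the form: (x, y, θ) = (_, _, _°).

The pose lattice has 46·16 = 736 candidates. Test each by forward raycasting.
  (6.5, 6.5, 105°): beam 1 = 0.5176 ≠ 5.1962 ✗
  (2.5, 4.5, 15°): beam 1 = 3.6235 ≠ 5.1962 ✗
  (6.5, 1.5, 300°): beam 1 = 1.0000 ≠ 5.1962 ✗
  …
  (3.5, 4.5, 150°): r_1=5.1962, r_2=4.6587, r_3=2.8868, r_4=2.5882, r_5=4.0415 — all match ✓
No second candidate reproduces the full scan.

(x, y, θ) = (3.5, 4.5, 150°)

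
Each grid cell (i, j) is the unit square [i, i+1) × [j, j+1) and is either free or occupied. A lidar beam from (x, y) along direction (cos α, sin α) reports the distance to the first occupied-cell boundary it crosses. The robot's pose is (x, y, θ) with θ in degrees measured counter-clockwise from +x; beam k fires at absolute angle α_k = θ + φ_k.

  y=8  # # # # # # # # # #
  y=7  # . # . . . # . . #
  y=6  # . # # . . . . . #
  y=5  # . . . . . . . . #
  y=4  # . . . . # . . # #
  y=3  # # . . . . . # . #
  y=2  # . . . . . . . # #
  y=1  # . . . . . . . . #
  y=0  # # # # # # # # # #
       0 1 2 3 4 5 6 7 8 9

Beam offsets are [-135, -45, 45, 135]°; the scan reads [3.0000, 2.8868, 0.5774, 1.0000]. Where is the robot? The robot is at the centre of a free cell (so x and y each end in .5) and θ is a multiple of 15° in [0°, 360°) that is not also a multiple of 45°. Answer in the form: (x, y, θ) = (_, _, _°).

The pose lattice has 47·16 = 752 candidates. Test each by forward raycasting.
  (4.5, 5.5, 330°): beam 1 = 3.6235 ≠ 3.0000 ✗
  (4.5, 3.5, 150°): beam 1 = 3.6235 ≠ 3.0000 ✗
  (5.5, 3.5, 300°): beam 1 = 4.6587 ≠ 3.0000 ✗
  (4.5, 3.5, 240°): beam 1 = 2.5882 ≠ 3.0000 ✗
  …
  (3.5, 1.5, 195°): r_1=3.0000, r_2=2.8868, r_3=0.5774, r_4=1.0000 — all match ✓
Unique over the lattice → pose = (3.5, 1.5, 195°).

(x, y, θ) = (3.5, 1.5, 195°)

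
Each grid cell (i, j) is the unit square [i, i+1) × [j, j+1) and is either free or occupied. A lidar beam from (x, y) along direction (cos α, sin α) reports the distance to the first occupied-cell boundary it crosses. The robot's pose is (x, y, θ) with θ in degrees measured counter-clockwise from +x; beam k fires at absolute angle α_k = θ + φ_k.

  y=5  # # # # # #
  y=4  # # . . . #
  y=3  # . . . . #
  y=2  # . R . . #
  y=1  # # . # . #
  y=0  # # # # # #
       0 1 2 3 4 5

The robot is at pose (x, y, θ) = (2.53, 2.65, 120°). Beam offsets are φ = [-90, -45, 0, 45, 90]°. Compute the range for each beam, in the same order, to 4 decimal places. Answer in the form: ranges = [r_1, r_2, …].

beam 1: φ=-90°, α=30°
  d=(0.8660,0.5000)  start (2,2)  tX=0.5427 tY=0.7000  stride 1/|dx|=1.1547 1/|dy|=2.0000
    cross x-line → (3,2), t=0.5427
    cross y-line → (3,3), t=0.7000
    cross x-line → (4,3), t=1.6974
    cross y-line → (4,4), t=2.7000
    cross x-line → (5,4), t=2.8521 (wall)
  → r_1 = 2.8521
beam 2: φ=-45°, α=75°
  d=(0.2588,0.9659)  start (2,2)  tX=1.8159 tY=0.3623  stride 1/|dx|=3.8637 1/|dy|=1.0353
    cross y-line → (2,3), t=0.3623
    cross y-line → (2,4), t=1.3976
    cross x-line → (3,4), t=1.8159
    cross y-line → (3,5), t=2.4329 (wall)
  → r_2 = 2.4329
beam 3: φ=0°, α=120°
  d=(-0.5000,0.8660)  start (2,2)  tX=1.0600 tY=0.4041  stride 1/|dx|=2.0000 1/|dy|=1.1547
    cross y-line → (2,3), t=0.4041
    cross x-line → (1,3), t=1.0600
    cross y-line → (1,4), t=1.5588 (wall)
  → r_3 = 1.5588
beam 4: φ=45°, α=165°
  d=(-0.9659,0.2588)  start (2,2)  tX=0.5487 tY=1.3523  stride 1/|dx|=1.0353 1/|dy|=3.8637
    cross x-line → (1,2), t=0.5487
    cross y-line → (1,3), t=1.3523
    cross x-line → (0,3), t=1.5840 (wall)
  → r_4 = 1.5840
beam 5: φ=90°, α=210°
  d=(-0.8660,-0.5000)  start (2,2)  tX=0.6120 tY=1.3000  stride 1/|dx|=1.1547 1/|dy|=2.0000
    cross x-line → (1,2), t=0.6120
    cross y-line → (1,1), t=1.3000 (wall)
  → r_5 = 1.3000

ranges = [2.8521, 2.4329, 1.5588, 1.5840, 1.3000]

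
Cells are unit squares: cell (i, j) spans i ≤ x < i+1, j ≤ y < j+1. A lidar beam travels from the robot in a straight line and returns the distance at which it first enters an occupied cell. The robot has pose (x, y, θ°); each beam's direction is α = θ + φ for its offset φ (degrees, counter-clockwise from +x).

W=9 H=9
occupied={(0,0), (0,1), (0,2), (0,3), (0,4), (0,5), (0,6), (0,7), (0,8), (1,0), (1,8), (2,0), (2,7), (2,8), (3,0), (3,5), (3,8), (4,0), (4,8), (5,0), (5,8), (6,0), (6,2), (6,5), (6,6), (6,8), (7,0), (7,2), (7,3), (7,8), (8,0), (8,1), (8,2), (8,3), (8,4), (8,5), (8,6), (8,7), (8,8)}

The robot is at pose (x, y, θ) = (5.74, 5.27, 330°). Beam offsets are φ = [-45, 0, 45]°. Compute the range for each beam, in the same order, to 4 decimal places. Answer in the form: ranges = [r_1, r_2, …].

ranges = [2.3501, 0.3002, 0.2692]

beam 1: φ=-45°, α=285°
  direction (0.2588, -0.9659); cell (5,5); t to first gridline: x 1.0046, y 0.2795 (then +3.8637 / +1.0353)
    (5,4) via y @ 0.2795
    (6,4) via x @ 1.0046
    (6,3) via y @ 1.3148
    (6,2) via y @ 2.3501  # hit
  → r_1 = 2.3501
beam 2: φ=0°, α=330°
  direction (0.8660, -0.5000); cell (5,5); t to first gridline: x 0.3002, y 0.5400 (then +1.1547 / +2.0000)
    (6,5) via x @ 0.3002  # hit
  → r_2 = 0.3002
beam 3: φ=45°, α=15°
  direction (0.9659, 0.2588); cell (5,5); t to first gridline: x 0.2692, y 2.8205 (then +1.0353 / +3.8637)
    (6,5) via x @ 0.2692  # hit
  → r_3 = 0.2692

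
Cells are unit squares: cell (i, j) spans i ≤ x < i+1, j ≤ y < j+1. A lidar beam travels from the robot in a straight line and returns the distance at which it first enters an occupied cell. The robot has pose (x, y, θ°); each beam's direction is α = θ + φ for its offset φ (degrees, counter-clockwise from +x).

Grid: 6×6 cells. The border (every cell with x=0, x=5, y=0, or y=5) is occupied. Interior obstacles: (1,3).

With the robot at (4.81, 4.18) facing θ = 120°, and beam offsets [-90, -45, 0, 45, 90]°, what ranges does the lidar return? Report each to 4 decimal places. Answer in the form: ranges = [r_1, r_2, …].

ranges = [0.2194, 0.7341, 0.9469, 3.1682, 4.3994]

beam 1: φ=-90°, α=30°
  d=(0.8660,0.5000)  start (4,4)  tX=0.2194 tY=1.6400  stride 1/|dx|=1.1547 1/|dy|=2.0000
    cross x-line → (5,4), t=0.2194 (wall)
  → r_1 = 0.2194
beam 2: φ=-45°, α=75°
  d=(0.2588,0.9659)  start (4,4)  tX=0.7341 tY=0.8489  stride 1/|dx|=3.8637 1/|dy|=1.0353
    cross x-line → (5,4), t=0.7341 (wall)
  → r_2 = 0.7341
beam 3: φ=0°, α=120°
  d=(-0.5000,0.8660)  start (4,4)  tX=1.6200 tY=0.9469  stride 1/|dx|=2.0000 1/|dy|=1.1547
    cross y-line → (4,5), t=0.9469 (wall)
  → r_3 = 0.9469
beam 4: φ=45°, α=165°
  d=(-0.9659,0.2588)  start (4,4)  tX=0.8386 tY=3.1682  stride 1/|dx|=1.0353 1/|dy|=3.8637
    cross x-line → (3,4), t=0.8386
    cross x-line → (2,4), t=1.8738
    cross x-line → (1,4), t=2.9091
    cross y-line → (1,5), t=3.1682 (wall)
  → r_4 = 3.1682
beam 5: φ=90°, α=210°
  d=(-0.8660,-0.5000)  start (4,4)  tX=0.9353 tY=0.3600  stride 1/|dx|=1.1547 1/|dy|=2.0000
    cross y-line → (4,3), t=0.3600
    cross x-line → (3,3), t=0.9353
    cross x-line → (2,3), t=2.0900
    cross y-line → (2,2), t=2.3600
    cross x-line → (1,2), t=3.2447
    cross y-line → (1,1), t=4.3600
    cross x-line → (0,1), t=4.3994 (wall)
  → r_5 = 4.3994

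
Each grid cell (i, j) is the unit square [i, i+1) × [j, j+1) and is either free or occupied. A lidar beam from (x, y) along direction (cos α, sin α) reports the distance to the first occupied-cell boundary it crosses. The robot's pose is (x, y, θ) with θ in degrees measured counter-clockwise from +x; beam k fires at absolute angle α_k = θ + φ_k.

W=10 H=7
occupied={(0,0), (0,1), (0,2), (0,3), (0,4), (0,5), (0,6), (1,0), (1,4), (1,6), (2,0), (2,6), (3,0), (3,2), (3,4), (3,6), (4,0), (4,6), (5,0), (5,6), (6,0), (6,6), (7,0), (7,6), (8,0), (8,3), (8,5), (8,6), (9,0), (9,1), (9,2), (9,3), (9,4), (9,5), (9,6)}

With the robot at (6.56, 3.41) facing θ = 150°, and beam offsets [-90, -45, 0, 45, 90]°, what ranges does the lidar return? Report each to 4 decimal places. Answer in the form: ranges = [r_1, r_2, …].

ranges = [2.8800, 2.6814, 2.9560, 2.6503, 2.7828]

beam 1: φ=-90°, α=60°
  cosα=0.5000 sinα=0.8660 | (6,3) | tMaxX 0.8800 tMaxY 0.6813 | tΔX 2.0000 tΔY 1.1547
    t=0.6813 [y] (6,4)
    t=0.8800 [x] (7,4)
    t=1.8360 [y] (7,5)
    t=2.8800 [x] (8,5) — stop
  → r_1 = 2.8800
beam 2: φ=-45°, α=105°
  cosα=-0.2588 sinα=0.9659 | (6,3) | tMaxX 2.1637 tMaxY 0.6108 | tΔX 3.8637 tΔY 1.0353
    t=0.6108 [y] (6,4)
    t=1.6461 [y] (6,5)
    t=2.1637 [x] (5,5)
    t=2.6814 [y] (5,6) — stop
  → r_2 = 2.6814
beam 3: φ=0°, α=150°
  cosα=-0.8660 sinα=0.5000 | (6,3) | tMaxX 0.6466 tMaxY 1.1800 | tΔX 1.1547 tΔY 2.0000
    t=0.6466 [x] (5,3)
    t=1.1800 [y] (5,4)
    t=1.8013 [x] (4,4)
    t=2.9560 [x] (3,4) — stop
  → r_3 = 2.9560
beam 4: φ=45°, α=195°
  cosα=-0.9659 sinα=-0.2588 | (6,3) | tMaxX 0.5798 tMaxY 1.5841 | tΔX 1.0353 tΔY 3.8637
    t=0.5798 [x] (5,3)
    t=1.5841 [y] (5,2)
    t=1.6150 [x] (4,2)
    t=2.6503 [x] (3,2) — stop
  → r_4 = 2.6503
beam 5: φ=90°, α=240°
  cosα=-0.5000 sinα=-0.8660 | (6,3) | tMaxX 1.1200 tMaxY 0.4734 | tΔX 2.0000 tΔY 1.1547
    t=0.4734 [y] (6,2)
    t=1.1200 [x] (5,2)
    t=1.6281 [y] (5,1)
    t=2.7828 [y] (5,0) — stop
  → r_5 = 2.7828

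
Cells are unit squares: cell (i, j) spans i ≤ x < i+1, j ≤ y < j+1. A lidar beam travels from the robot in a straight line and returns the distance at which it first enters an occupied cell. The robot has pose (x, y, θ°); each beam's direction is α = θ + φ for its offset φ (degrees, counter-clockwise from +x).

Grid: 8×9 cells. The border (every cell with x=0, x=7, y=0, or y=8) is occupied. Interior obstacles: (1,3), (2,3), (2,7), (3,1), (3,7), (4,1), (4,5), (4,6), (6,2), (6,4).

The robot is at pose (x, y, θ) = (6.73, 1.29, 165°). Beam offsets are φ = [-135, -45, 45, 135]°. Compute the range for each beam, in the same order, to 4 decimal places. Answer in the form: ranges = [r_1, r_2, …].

beam 1: φ=-135°, α=30°
  direction (0.8660, 0.5000); cell (6,1); t to first gridline: x 0.3118, y 1.4200 (then +1.1547 / +2.0000)
    (7,1) via x @ 0.3118  # hit
  → r_1 = 0.3118
beam 2: φ=-45°, α=120°
  direction (-0.5000, 0.8660); cell (6,1); t to first gridline: x 1.4600, y 0.8198 (then +2.0000 / +1.1547)
    (6,2) via y @ 0.8198  # hit
  → r_2 = 0.8198
beam 3: φ=45°, α=210°
  direction (-0.8660, -0.5000); cell (6,1); t to first gridline: x 0.8429, y 0.5800 (then +1.1547 / +2.0000)
    (6,0) via y @ 0.5800  # hit
  → r_3 = 0.5800
beam 4: φ=135°, α=300°
  direction (0.5000, -0.8660); cell (6,1); t to first gridline: x 0.5400, y 0.3349 (then +2.0000 / +1.1547)
    (6,0) via y @ 0.3349  # hit
  → r_4 = 0.3349

ranges = [0.3118, 0.8198, 0.5800, 0.3349]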